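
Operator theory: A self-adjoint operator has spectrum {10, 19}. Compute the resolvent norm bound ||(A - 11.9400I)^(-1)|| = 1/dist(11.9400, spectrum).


dist(11.9400, {10, 19}) = min(|11.9400 - 10|, |11.9400 - 19|)
= min(1.9400, 7.0600) = 1.9400
Resolvent bound = 1/1.9400 = 0.5155

0.5155


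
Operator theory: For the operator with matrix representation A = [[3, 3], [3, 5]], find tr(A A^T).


trace(A * A^T) = sum of squares of all entries
= 3^2 + 3^2 + 3^2 + 5^2
= 9 + 9 + 9 + 25
= 52

52


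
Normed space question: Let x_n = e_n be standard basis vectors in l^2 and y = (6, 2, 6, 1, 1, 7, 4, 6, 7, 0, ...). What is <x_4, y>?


x_4 = e_4 is the standard basis vector with 1 in position 4.
<x_4, y> = y_4 = 1
As n -> infinity, <x_n, y> -> 0, confirming weak convergence of (x_n) to 0.

1


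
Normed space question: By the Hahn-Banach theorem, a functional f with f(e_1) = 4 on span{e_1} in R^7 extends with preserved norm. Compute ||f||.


The norm of f is given by ||f|| = sup_{||x||=1} |f(x)|.
On span{e_1}, ||e_1|| = 1, so ||f|| = |f(e_1)| / ||e_1||
= |4| / 1 = 4.0000

4.0000


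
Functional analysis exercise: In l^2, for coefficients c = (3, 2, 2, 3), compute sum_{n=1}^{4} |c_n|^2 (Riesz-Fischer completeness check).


sum |c_n|^2 = 3^2 + 2^2 + 2^2 + 3^2
= 9 + 4 + 4 + 9
= 26

26


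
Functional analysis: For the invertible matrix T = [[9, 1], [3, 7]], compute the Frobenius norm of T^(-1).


det(T) = 9*7 - 1*3 = 60
T^(-1) = (1/60) * [[7, -1], [-3, 9]] = [[0.1167, -0.0167], [-0.0500, 0.1500]]
||T^(-1)||_F^2 = 0.1167^2 + (-0.0167)^2 + (-0.0500)^2 + 0.1500^2 = 0.0389
||T^(-1)||_F = sqrt(0.0389) = 0.1972

0.1972


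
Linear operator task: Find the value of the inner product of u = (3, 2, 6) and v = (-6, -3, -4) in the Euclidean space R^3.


Computing the standard inner product <u, v> = sum u_i * v_i
= 3*-6 + 2*-3 + 6*-4
= -18 + -6 + -24
= -48

-48


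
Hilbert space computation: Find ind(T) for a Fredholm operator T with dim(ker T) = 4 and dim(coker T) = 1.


The Fredholm index is defined as ind(T) = dim(ker T) - dim(coker T)
= 4 - 1
= 3

3


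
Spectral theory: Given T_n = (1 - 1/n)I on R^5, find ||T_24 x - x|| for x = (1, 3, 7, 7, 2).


T_24 x - x = (1 - 1/24)x - x = -x/24
||x|| = sqrt(112) = 10.5830
||T_24 x - x|| = ||x||/24 = 10.5830/24 = 0.4410

0.4410


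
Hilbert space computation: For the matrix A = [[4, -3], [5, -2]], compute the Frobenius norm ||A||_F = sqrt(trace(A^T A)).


||A||_F^2 = sum a_ij^2
= 4^2 + (-3)^2 + 5^2 + (-2)^2
= 16 + 9 + 25 + 4 = 54
||A||_F = sqrt(54) = 7.3485

7.3485


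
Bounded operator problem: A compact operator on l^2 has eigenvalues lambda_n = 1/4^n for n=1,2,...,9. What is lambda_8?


The eigenvalue formula gives lambda_8 = 1/4^8
= 1/65536
= 1.5259e-05

1.5259e-05


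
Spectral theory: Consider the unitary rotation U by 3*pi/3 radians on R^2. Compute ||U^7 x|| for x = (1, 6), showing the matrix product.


U is a rotation by theta = 3*pi/3
U^7 = rotation by 7*theta = 21*pi/3 = 3*pi/3 (mod 2*pi)
cos(3*pi/3) = -1.0000, sin(3*pi/3) = 0.0000
U^7 x = (-1.0000 * 1 - 0.0000 * 6, 0.0000 * 1 + -1.0000 * 6)
= (-1.0000, -6.0000)
||U^7 x|| = sqrt((-1.0000)^2 + (-6.0000)^2) = sqrt(37.0000) = 6.0828

6.0828


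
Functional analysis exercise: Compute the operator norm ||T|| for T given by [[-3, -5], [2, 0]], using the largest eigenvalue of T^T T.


A^T A = [[13, 15], [15, 25]]
trace(A^T A) = 38, det(A^T A) = 100
discriminant = 38^2 - 4*100 = 1044
Largest eigenvalue of A^T A = (trace + sqrt(disc))/2 = 35.1555
||T|| = sqrt(35.1555) = 5.9292

5.9292


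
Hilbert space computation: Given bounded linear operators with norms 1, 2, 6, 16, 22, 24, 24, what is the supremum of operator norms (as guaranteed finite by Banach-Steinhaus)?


By the Uniform Boundedness Principle, the supremum of norms is finite.
sup_k ||T_k|| = max(1, 2, 6, 16, 22, 24, 24) = 24

24


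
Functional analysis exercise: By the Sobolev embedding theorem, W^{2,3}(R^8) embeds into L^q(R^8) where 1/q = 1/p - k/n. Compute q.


Using the Sobolev embedding formula: 1/q = 1/p - k/n
1/q = 1/3 - 2/8 = 1/12
q = 1/(1/12) = 12

12.0000


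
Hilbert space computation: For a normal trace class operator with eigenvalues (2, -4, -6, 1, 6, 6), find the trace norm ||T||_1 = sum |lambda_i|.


For a normal operator, singular values equal |eigenvalues|.
Trace norm = sum |lambda_i| = 2 + 4 + 6 + 1 + 6 + 6
= 25

25


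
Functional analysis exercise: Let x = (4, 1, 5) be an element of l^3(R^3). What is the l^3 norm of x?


The l^3 norm = (sum |x_i|^3)^(1/3)
Sum of 3th powers = 64 + 1 + 125 = 190
||x||_3 = (190)^(1/3) = 5.7489

5.7489


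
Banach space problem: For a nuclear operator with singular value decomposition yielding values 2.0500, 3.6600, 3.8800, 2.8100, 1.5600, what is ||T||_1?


The nuclear norm is the sum of all singular values.
||T||_1 = 2.0500 + 3.6600 + 3.8800 + 2.8100 + 1.5600
= 13.9600

13.9600


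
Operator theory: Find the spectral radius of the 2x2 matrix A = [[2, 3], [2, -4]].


For a 2x2 matrix, eigenvalues satisfy lambda^2 - (trace)*lambda + det = 0
trace = 2 + -4 = -2
det = 2*-4 - 3*2 = -14
discriminant = (-2)^2 - 4*(-14) = 60
spectral radius = max |eigenvalue| = 4.8730

4.8730


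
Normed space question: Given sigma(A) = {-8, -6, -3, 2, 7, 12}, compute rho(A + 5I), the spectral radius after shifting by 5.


Spectrum of A + 5I = {-3, -1, 2, 7, 12, 17}
Spectral radius = max |lambda| over the shifted spectrum
= max(3, 1, 2, 7, 12, 17) = 17

17


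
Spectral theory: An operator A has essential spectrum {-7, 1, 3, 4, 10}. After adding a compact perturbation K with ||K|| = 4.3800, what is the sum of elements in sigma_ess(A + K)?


By Weyl's theorem, the essential spectrum is invariant under compact perturbations.
sigma_ess(A + K) = sigma_ess(A) = {-7, 1, 3, 4, 10}
Sum = -7 + 1 + 3 + 4 + 10 = 11

11


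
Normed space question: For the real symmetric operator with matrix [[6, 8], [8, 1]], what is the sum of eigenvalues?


For a self-adjoint (symmetric) matrix, the eigenvalues are real.
The sum of eigenvalues equals the trace of the matrix.
trace = 6 + 1 = 7

7


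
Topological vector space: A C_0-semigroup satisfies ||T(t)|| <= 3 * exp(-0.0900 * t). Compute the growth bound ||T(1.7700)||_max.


||T(1.7700)|| <= 3 * exp(-0.0900 * 1.7700)
= 3 * exp(-0.1593)
= 3 * 0.8527
= 2.5582

2.5582


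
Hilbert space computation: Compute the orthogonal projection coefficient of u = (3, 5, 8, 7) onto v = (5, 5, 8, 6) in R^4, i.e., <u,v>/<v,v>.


Computing <u,v> = 3*5 + 5*5 + 8*8 + 7*6 = 146
Computing <v,v> = 5^2 + 5^2 + 8^2 + 6^2 = 150
Projection coefficient = 146/150 = 0.9733

0.9733


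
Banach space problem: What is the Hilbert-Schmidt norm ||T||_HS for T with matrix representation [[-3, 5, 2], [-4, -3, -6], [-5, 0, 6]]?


The Hilbert-Schmidt norm is sqrt(sum of squares of all entries).
Sum of squares = (-3)^2 + 5^2 + 2^2 + (-4)^2 + (-3)^2 + (-6)^2 + (-5)^2 + 0^2 + 6^2
= 9 + 25 + 4 + 16 + 9 + 36 + 25 + 0 + 36 = 160
||T||_HS = sqrt(160) = 12.6491

12.6491


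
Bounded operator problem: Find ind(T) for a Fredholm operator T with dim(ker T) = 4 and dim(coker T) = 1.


The Fredholm index is defined as ind(T) = dim(ker T) - dim(coker T)
= 4 - 1
= 3

3


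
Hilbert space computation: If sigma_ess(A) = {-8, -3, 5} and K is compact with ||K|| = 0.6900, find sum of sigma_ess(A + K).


By Weyl's theorem, the essential spectrum is invariant under compact perturbations.
sigma_ess(A + K) = sigma_ess(A) = {-8, -3, 5}
Sum = -8 + -3 + 5 = -6

-6


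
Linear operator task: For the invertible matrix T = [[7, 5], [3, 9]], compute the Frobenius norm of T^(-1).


det(T) = 7*9 - 5*3 = 48
T^(-1) = (1/48) * [[9, -5], [-3, 7]] = [[0.1875, -0.1042], [-0.0625, 0.1458]]
||T^(-1)||_F^2 = 0.1875^2 + (-0.1042)^2 + (-0.0625)^2 + 0.1458^2 = 0.0712
||T^(-1)||_F = sqrt(0.0712) = 0.2668

0.2668


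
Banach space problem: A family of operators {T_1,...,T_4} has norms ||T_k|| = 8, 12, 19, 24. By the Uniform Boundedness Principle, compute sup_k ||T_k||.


By the Uniform Boundedness Principle, the supremum of norms is finite.
sup_k ||T_k|| = max(8, 12, 19, 24) = 24

24


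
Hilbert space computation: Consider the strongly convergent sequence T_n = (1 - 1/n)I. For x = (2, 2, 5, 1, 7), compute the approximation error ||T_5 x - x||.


T_5 x - x = (1 - 1/5)x - x = -x/5
||x|| = sqrt(83) = 9.1104
||T_5 x - x|| = ||x||/5 = 9.1104/5 = 1.8221

1.8221


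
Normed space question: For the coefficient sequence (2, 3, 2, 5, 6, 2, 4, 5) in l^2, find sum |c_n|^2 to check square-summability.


sum |c_n|^2 = 2^2 + 3^2 + 2^2 + 5^2 + 6^2 + 2^2 + 4^2 + 5^2
= 4 + 9 + 4 + 25 + 36 + 4 + 16 + 25
= 123

123


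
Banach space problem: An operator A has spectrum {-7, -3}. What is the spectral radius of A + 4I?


Spectrum of A + 4I = {-3, 1}
Spectral radius = max |lambda| over the shifted spectrum
= max(3, 1) = 3

3


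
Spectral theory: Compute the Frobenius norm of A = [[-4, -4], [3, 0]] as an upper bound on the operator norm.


||A||_F^2 = sum a_ij^2
= (-4)^2 + (-4)^2 + 3^2 + 0^2
= 16 + 16 + 9 + 0 = 41
||A||_F = sqrt(41) = 6.4031

6.4031


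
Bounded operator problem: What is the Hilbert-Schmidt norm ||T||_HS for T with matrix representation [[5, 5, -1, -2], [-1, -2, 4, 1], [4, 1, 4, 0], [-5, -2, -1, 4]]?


The Hilbert-Schmidt norm is sqrt(sum of squares of all entries).
Sum of squares = 5^2 + 5^2 + (-1)^2 + (-2)^2 + (-1)^2 + (-2)^2 + 4^2 + 1^2 + 4^2 + 1^2 + 4^2 + 0^2 + (-5)^2 + (-2)^2 + (-1)^2 + 4^2
= 25 + 25 + 1 + 4 + 1 + 4 + 16 + 1 + 16 + 1 + 16 + 0 + 25 + 4 + 1 + 16 = 156
||T||_HS = sqrt(156) = 12.4900

12.4900


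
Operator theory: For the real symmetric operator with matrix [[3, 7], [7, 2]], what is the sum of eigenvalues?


For a self-adjoint (symmetric) matrix, the eigenvalues are real.
The sum of eigenvalues equals the trace of the matrix.
trace = 3 + 2 = 5

5


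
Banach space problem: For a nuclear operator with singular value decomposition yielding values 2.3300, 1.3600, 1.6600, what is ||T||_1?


The nuclear norm is the sum of all singular values.
||T||_1 = 2.3300 + 1.3600 + 1.6600
= 5.3500

5.3500


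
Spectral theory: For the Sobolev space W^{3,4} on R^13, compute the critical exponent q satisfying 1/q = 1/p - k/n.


Using the Sobolev embedding formula: 1/q = 1/p - k/n
1/q = 1/4 - 3/13 = 1/52
q = 1/(1/52) = 52

52.0000


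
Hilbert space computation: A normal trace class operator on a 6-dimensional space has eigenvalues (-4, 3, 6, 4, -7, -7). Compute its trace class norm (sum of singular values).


For a normal operator, singular values equal |eigenvalues|.
Trace norm = sum |lambda_i| = 4 + 3 + 6 + 4 + 7 + 7
= 31

31


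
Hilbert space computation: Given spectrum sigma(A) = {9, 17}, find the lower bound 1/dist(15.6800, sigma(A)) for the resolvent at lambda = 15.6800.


dist(15.6800, {9, 17}) = min(|15.6800 - 9|, |15.6800 - 17|)
= min(6.6800, 1.3200) = 1.3200
Resolvent bound = 1/1.3200 = 0.7576

0.7576


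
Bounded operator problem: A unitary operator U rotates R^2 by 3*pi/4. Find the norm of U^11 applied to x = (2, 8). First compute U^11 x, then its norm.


U is a rotation by theta = 3*pi/4
U^11 = rotation by 11*theta = 33*pi/4 = 1*pi/4 (mod 2*pi)
cos(1*pi/4) = 0.7071, sin(1*pi/4) = 0.7071
U^11 x = (0.7071 * 2 - 0.7071 * 8, 0.7071 * 2 + 0.7071 * 8)
= (-4.2426, 7.0711)
||U^11 x|| = sqrt((-4.2426)^2 + 7.0711^2) = sqrt(68.0000) = 8.2462

8.2462


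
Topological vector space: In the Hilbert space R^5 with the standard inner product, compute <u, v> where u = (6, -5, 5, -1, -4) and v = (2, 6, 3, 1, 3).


Computing the standard inner product <u, v> = sum u_i * v_i
= 6*2 + -5*6 + 5*3 + -1*1 + -4*3
= 12 + -30 + 15 + -1 + -12
= -16

-16


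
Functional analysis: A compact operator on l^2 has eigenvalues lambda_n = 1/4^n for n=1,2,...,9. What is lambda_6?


The eigenvalue formula gives lambda_6 = 1/4^6
= 1/4096
= 2.4414e-04

2.4414e-04


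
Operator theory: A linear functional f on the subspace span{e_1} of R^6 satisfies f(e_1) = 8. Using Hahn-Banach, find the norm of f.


The norm of f is given by ||f|| = sup_{||x||=1} |f(x)|.
On span{e_1}, ||e_1|| = 1, so ||f|| = |f(e_1)| / ||e_1||
= |8| / 1 = 8.0000

8.0000


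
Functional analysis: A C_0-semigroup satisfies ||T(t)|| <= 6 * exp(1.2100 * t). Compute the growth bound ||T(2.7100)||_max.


||T(2.7100)|| <= 6 * exp(1.2100 * 2.7100)
= 6 * exp(3.2791)
= 6 * 26.5519
= 159.3112

159.3112


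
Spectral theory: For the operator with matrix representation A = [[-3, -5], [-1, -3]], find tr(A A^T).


trace(A * A^T) = sum of squares of all entries
= (-3)^2 + (-5)^2 + (-1)^2 + (-3)^2
= 9 + 25 + 1 + 9
= 44

44


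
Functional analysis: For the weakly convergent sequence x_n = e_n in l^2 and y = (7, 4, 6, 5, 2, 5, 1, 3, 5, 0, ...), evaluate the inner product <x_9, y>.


x_9 = e_9 is the standard basis vector with 1 in position 9.
<x_9, y> = y_9 = 5
As n -> infinity, <x_n, y> -> 0, confirming weak convergence of (x_n) to 0.

5


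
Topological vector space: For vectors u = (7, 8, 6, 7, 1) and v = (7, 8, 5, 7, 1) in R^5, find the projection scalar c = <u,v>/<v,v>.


Computing <u,v> = 7*7 + 8*8 + 6*5 + 7*7 + 1*1 = 193
Computing <v,v> = 7^2 + 8^2 + 5^2 + 7^2 + 1^2 = 188
Projection coefficient = 193/188 = 1.0266

1.0266


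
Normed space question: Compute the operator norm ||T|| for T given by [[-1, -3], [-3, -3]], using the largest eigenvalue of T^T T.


A^T A = [[10, 12], [12, 18]]
trace(A^T A) = 28, det(A^T A) = 36
discriminant = 28^2 - 4*36 = 640
Largest eigenvalue of A^T A = (trace + sqrt(disc))/2 = 26.6491
||T|| = sqrt(26.6491) = 5.1623

5.1623


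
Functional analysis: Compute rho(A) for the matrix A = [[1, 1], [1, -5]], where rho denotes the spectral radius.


For a 2x2 matrix, eigenvalues satisfy lambda^2 - (trace)*lambda + det = 0
trace = 1 + -5 = -4
det = 1*-5 - 1*1 = -6
discriminant = (-4)^2 - 4*(-6) = 40
spectral radius = max |eigenvalue| = 5.1623

5.1623


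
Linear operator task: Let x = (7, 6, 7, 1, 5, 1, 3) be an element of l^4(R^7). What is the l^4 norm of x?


The l^4 norm = (sum |x_i|^4)^(1/4)
Sum of 4th powers = 2401 + 1296 + 2401 + 1 + 625 + 1 + 81 = 6806
||x||_4 = (6806)^(1/4) = 9.0829

9.0829


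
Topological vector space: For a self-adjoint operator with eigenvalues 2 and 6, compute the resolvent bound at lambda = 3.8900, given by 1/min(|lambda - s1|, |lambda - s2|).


dist(3.8900, {2, 6}) = min(|3.8900 - 2|, |3.8900 - 6|)
= min(1.8900, 2.1100) = 1.8900
Resolvent bound = 1/1.8900 = 0.5291

0.5291


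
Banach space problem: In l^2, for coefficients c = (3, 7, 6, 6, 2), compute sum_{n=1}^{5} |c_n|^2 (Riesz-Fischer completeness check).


sum |c_n|^2 = 3^2 + 7^2 + 6^2 + 6^2 + 2^2
= 9 + 49 + 36 + 36 + 4
= 134

134


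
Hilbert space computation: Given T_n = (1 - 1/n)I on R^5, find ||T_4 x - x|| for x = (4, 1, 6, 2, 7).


T_4 x - x = (1 - 1/4)x - x = -x/4
||x|| = sqrt(106) = 10.2956
||T_4 x - x|| = ||x||/4 = 10.2956/4 = 2.5739

2.5739


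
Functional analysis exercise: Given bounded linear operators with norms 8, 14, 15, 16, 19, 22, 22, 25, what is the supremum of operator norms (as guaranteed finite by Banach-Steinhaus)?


By the Uniform Boundedness Principle, the supremum of norms is finite.
sup_k ||T_k|| = max(8, 14, 15, 16, 19, 22, 22, 25) = 25

25


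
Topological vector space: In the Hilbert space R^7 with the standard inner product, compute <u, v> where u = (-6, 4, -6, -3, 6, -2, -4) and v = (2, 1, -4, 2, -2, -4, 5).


Computing the standard inner product <u, v> = sum u_i * v_i
= -6*2 + 4*1 + -6*-4 + -3*2 + 6*-2 + -2*-4 + -4*5
= -12 + 4 + 24 + -6 + -12 + 8 + -20
= -14

-14


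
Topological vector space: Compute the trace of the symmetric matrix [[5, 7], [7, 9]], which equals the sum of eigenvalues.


For a self-adjoint (symmetric) matrix, the eigenvalues are real.
The sum of eigenvalues equals the trace of the matrix.
trace = 5 + 9 = 14

14


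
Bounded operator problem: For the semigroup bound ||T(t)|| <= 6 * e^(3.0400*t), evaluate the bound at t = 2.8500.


||T(2.8500)|| <= 6 * exp(3.0400 * 2.8500)
= 6 * exp(8.6640)
= 6 * 5790.6510
= 34743.9060

34743.9060


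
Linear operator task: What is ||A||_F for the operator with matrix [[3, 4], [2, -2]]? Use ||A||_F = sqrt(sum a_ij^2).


||A||_F^2 = sum a_ij^2
= 3^2 + 4^2 + 2^2 + (-2)^2
= 9 + 16 + 4 + 4 = 33
||A||_F = sqrt(33) = 5.7446

5.7446


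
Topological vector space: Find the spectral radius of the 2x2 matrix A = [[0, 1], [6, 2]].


For a 2x2 matrix, eigenvalues satisfy lambda^2 - (trace)*lambda + det = 0
trace = 0 + 2 = 2
det = 0*2 - 1*6 = -6
discriminant = 2^2 - 4*(-6) = 28
spectral radius = max |eigenvalue| = 3.6458

3.6458


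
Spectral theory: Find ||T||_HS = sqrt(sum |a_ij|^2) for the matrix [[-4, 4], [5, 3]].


The Hilbert-Schmidt norm is sqrt(sum of squares of all entries).
Sum of squares = (-4)^2 + 4^2 + 5^2 + 3^2
= 16 + 16 + 25 + 9 = 66
||T||_HS = sqrt(66) = 8.1240

8.1240


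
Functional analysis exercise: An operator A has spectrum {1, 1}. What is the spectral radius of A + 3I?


Spectrum of A + 3I = {4, 4}
Spectral radius = max |lambda| over the shifted spectrum
= max(4, 4) = 4

4


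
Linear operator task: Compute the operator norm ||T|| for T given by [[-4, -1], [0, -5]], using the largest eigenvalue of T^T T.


A^T A = [[16, 4], [4, 26]]
trace(A^T A) = 42, det(A^T A) = 400
discriminant = 42^2 - 4*400 = 164
Largest eigenvalue of A^T A = (trace + sqrt(disc))/2 = 27.4031
||T|| = sqrt(27.4031) = 5.2348

5.2348


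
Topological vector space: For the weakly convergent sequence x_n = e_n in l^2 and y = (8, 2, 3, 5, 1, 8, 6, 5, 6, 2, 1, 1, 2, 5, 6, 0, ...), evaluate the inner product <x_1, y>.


x_1 = e_1 is the standard basis vector with 1 in position 1.
<x_1, y> = y_1 = 8
As n -> infinity, <x_n, y> -> 0, confirming weak convergence of (x_n) to 0.

8


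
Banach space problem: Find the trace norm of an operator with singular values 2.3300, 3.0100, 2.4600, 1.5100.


The nuclear norm is the sum of all singular values.
||T||_1 = 2.3300 + 3.0100 + 2.4600 + 1.5100
= 9.3100

9.3100


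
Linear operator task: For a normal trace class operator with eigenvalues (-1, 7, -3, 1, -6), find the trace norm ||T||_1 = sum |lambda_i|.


For a normal operator, singular values equal |eigenvalues|.
Trace norm = sum |lambda_i| = 1 + 7 + 3 + 1 + 6
= 18

18


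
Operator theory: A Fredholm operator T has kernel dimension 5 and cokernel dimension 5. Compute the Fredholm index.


The Fredholm index is defined as ind(T) = dim(ker T) - dim(coker T)
= 5 - 5
= 0

0


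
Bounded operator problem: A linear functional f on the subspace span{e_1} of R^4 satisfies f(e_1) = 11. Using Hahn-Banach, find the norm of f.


The norm of f is given by ||f|| = sup_{||x||=1} |f(x)|.
On span{e_1}, ||e_1|| = 1, so ||f|| = |f(e_1)| / ||e_1||
= |11| / 1 = 11.0000

11.0000


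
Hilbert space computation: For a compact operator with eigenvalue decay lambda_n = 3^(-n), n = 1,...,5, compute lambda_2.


The eigenvalue formula gives lambda_2 = 1/3^2
= 1/9
= 0.1111

0.1111


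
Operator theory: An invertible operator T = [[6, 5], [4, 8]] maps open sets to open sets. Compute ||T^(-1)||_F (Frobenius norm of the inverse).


det(T) = 6*8 - 5*4 = 28
T^(-1) = (1/28) * [[8, -5], [-4, 6]] = [[0.2857, -0.1786], [-0.1429, 0.2143]]
||T^(-1)||_F^2 = 0.2857^2 + (-0.1786)^2 + (-0.1429)^2 + 0.2143^2 = 0.1798
||T^(-1)||_F = sqrt(0.1798) = 0.4241

0.4241


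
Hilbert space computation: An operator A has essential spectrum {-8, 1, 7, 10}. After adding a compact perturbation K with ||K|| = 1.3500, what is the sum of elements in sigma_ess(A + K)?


By Weyl's theorem, the essential spectrum is invariant under compact perturbations.
sigma_ess(A + K) = sigma_ess(A) = {-8, 1, 7, 10}
Sum = -8 + 1 + 7 + 10 = 10

10


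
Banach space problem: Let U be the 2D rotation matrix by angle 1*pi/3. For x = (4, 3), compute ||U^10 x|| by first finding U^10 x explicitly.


U is a rotation by theta = 1*pi/3
U^10 = rotation by 10*theta = 10*pi/3 = 4*pi/3 (mod 2*pi)
cos(4*pi/3) = -0.5000, sin(4*pi/3) = -0.8660
U^10 x = (-0.5000 * 4 - -0.8660 * 3, -0.8660 * 4 + -0.5000 * 3)
= (0.5981, -4.9641)
||U^10 x|| = sqrt(0.5981^2 + (-4.9641)^2) = sqrt(25.0000) = 5.0000

5.0000


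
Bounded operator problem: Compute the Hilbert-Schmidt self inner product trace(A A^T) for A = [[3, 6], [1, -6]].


trace(A * A^T) = sum of squares of all entries
= 3^2 + 6^2 + 1^2 + (-6)^2
= 9 + 36 + 1 + 36
= 82

82


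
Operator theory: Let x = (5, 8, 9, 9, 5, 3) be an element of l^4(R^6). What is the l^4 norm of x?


The l^4 norm = (sum |x_i|^4)^(1/4)
Sum of 4th powers = 625 + 4096 + 6561 + 6561 + 625 + 81 = 18549
||x||_4 = (18549)^(1/4) = 11.6702

11.6702


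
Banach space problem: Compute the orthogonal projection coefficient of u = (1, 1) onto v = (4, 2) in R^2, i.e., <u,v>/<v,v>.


Computing <u,v> = 1*4 + 1*2 = 6
Computing <v,v> = 4^2 + 2^2 = 20
Projection coefficient = 6/20 = 0.3000

0.3000


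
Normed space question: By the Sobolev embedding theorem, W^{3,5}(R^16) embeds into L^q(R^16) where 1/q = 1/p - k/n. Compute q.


Using the Sobolev embedding formula: 1/q = 1/p - k/n
1/q = 1/5 - 3/16 = 1/80
q = 1/(1/80) = 80

80.0000


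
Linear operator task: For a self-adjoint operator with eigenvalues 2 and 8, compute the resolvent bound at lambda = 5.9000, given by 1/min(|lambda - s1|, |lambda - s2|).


dist(5.9000, {2, 8}) = min(|5.9000 - 2|, |5.9000 - 8|)
= min(3.9000, 2.1000) = 2.1000
Resolvent bound = 1/2.1000 = 0.4762

0.4762


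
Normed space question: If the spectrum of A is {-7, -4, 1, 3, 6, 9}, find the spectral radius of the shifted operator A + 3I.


Spectrum of A + 3I = {-4, -1, 4, 6, 9, 12}
Spectral radius = max |lambda| over the shifted spectrum
= max(4, 1, 4, 6, 9, 12) = 12

12


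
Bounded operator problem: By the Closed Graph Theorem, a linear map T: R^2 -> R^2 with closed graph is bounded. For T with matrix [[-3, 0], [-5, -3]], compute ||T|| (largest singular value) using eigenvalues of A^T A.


A^T A = [[34, 15], [15, 9]]
trace(A^T A) = 43, det(A^T A) = 81
discriminant = 43^2 - 4*81 = 1525
Largest eigenvalue of A^T A = (trace + sqrt(disc))/2 = 41.0256
||T|| = sqrt(41.0256) = 6.4051

6.4051


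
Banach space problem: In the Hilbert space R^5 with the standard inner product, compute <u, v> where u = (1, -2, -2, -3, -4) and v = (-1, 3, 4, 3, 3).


Computing the standard inner product <u, v> = sum u_i * v_i
= 1*-1 + -2*3 + -2*4 + -3*3 + -4*3
= -1 + -6 + -8 + -9 + -12
= -36

-36


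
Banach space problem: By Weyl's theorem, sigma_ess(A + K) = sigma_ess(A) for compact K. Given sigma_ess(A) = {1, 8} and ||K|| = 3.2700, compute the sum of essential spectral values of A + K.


By Weyl's theorem, the essential spectrum is invariant under compact perturbations.
sigma_ess(A + K) = sigma_ess(A) = {1, 8}
Sum = 1 + 8 = 9

9


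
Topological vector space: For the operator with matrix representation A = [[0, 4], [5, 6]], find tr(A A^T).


trace(A * A^T) = sum of squares of all entries
= 0^2 + 4^2 + 5^2 + 6^2
= 0 + 16 + 25 + 36
= 77

77


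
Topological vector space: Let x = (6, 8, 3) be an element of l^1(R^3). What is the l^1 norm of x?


The l^1 norm equals the sum of absolute values of all components.
||x||_1 = 6 + 8 + 3
= 17

17.0000


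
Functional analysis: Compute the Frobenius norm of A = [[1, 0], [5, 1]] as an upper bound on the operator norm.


||A||_F^2 = sum a_ij^2
= 1^2 + 0^2 + 5^2 + 1^2
= 1 + 0 + 25 + 1 = 27
||A||_F = sqrt(27) = 5.1962

5.1962


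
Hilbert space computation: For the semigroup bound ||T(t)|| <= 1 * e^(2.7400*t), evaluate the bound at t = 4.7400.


||T(4.7400)|| <= 1 * exp(2.7400 * 4.7400)
= 1 * exp(12.9876)
= 1 * 436961.3385
= 436961.3385

436961.3385


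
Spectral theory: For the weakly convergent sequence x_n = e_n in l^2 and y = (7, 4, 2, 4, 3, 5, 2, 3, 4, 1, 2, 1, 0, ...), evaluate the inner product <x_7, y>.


x_7 = e_7 is the standard basis vector with 1 in position 7.
<x_7, y> = y_7 = 2
As n -> infinity, <x_n, y> -> 0, confirming weak convergence of (x_n) to 0.

2


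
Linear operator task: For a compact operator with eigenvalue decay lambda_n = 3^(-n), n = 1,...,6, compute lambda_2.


The eigenvalue formula gives lambda_2 = 1/3^2
= 1/9
= 0.1111

0.1111


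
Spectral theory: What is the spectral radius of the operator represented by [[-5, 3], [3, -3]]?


For a 2x2 matrix, eigenvalues satisfy lambda^2 - (trace)*lambda + det = 0
trace = -5 + -3 = -8
det = -5*-3 - 3*3 = 6
discriminant = (-8)^2 - 4*(6) = 40
spectral radius = max |eigenvalue| = 7.1623

7.1623


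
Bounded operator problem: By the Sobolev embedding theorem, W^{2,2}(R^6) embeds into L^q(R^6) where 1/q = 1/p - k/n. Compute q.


Using the Sobolev embedding formula: 1/q = 1/p - k/n
1/q = 1/2 - 2/6 = 1/6
q = 1/(1/6) = 6

6.0000


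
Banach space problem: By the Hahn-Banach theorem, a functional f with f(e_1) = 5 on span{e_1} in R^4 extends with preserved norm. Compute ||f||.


The norm of f is given by ||f|| = sup_{||x||=1} |f(x)|.
On span{e_1}, ||e_1|| = 1, so ||f|| = |f(e_1)| / ||e_1||
= |5| / 1 = 5.0000

5.0000


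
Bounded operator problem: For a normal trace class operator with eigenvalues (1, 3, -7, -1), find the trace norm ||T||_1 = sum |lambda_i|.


For a normal operator, singular values equal |eigenvalues|.
Trace norm = sum |lambda_i| = 1 + 3 + 7 + 1
= 12

12


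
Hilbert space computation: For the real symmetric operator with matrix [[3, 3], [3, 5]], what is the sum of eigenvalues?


For a self-adjoint (symmetric) matrix, the eigenvalues are real.
The sum of eigenvalues equals the trace of the matrix.
trace = 3 + 5 = 8

8


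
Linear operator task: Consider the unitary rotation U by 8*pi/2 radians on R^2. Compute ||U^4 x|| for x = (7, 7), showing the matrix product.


U is a rotation by theta = 8*pi/2
U^4 = rotation by 4*theta = 32*pi/2 = 0*pi/2 (mod 2*pi)
cos(0*pi/2) = 1.0000, sin(0*pi/2) = 0.0000
U^4 x = (1.0000 * 7 - 0.0000 * 7, 0.0000 * 7 + 1.0000 * 7)
= (7.0000, 7.0000)
||U^4 x|| = sqrt(7.0000^2 + 7.0000^2) = sqrt(98.0000) = 9.8995

9.8995


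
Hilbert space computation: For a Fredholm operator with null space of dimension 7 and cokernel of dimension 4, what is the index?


The Fredholm index is defined as ind(T) = dim(ker T) - dim(coker T)
= 7 - 4
= 3

3


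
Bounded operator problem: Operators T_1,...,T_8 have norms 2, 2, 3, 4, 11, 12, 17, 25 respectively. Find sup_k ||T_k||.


By the Uniform Boundedness Principle, the supremum of norms is finite.
sup_k ||T_k|| = max(2, 2, 3, 4, 11, 12, 17, 25) = 25

25


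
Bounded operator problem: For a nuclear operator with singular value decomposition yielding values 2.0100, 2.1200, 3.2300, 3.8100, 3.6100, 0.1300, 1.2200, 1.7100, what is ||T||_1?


The nuclear norm is the sum of all singular values.
||T||_1 = 2.0100 + 2.1200 + 3.2300 + 3.8100 + 3.6100 + 0.1300 + 1.2200 + 1.7100
= 17.8400

17.8400


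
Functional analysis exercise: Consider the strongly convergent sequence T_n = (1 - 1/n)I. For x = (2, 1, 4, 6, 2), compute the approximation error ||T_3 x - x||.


T_3 x - x = (1 - 1/3)x - x = -x/3
||x|| = sqrt(61) = 7.8102
||T_3 x - x|| = ||x||/3 = 7.8102/3 = 2.6034

2.6034


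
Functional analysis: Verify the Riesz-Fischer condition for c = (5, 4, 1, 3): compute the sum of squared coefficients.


sum |c_n|^2 = 5^2 + 4^2 + 1^2 + 3^2
= 25 + 16 + 1 + 9
= 51

51


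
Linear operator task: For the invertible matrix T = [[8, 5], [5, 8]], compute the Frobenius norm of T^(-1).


det(T) = 8*8 - 5*5 = 39
T^(-1) = (1/39) * [[8, -5], [-5, 8]] = [[0.2051, -0.1282], [-0.1282, 0.2051]]
||T^(-1)||_F^2 = 0.2051^2 + (-0.1282)^2 + (-0.1282)^2 + 0.2051^2 = 0.1170
||T^(-1)||_F = sqrt(0.1170) = 0.3421

0.3421


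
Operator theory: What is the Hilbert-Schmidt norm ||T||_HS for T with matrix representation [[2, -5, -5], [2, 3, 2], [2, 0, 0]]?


The Hilbert-Schmidt norm is sqrt(sum of squares of all entries).
Sum of squares = 2^2 + (-5)^2 + (-5)^2 + 2^2 + 3^2 + 2^2 + 2^2 + 0^2 + 0^2
= 4 + 25 + 25 + 4 + 9 + 4 + 4 + 0 + 0 = 75
||T||_HS = sqrt(75) = 8.6603

8.6603


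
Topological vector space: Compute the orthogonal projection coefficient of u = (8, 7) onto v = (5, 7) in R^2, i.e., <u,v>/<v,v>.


Computing <u,v> = 8*5 + 7*7 = 89
Computing <v,v> = 5^2 + 7^2 = 74
Projection coefficient = 89/74 = 1.2027

1.2027


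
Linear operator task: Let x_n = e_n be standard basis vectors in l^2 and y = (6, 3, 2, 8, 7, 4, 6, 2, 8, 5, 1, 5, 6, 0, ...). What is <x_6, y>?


x_6 = e_6 is the standard basis vector with 1 in position 6.
<x_6, y> = y_6 = 4
As n -> infinity, <x_n, y> -> 0, confirming weak convergence of (x_n) to 0.

4


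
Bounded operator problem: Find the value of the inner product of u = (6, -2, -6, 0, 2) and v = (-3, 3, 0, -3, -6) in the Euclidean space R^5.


Computing the standard inner product <u, v> = sum u_i * v_i
= 6*-3 + -2*3 + -6*0 + 0*-3 + 2*-6
= -18 + -6 + 0 + 0 + -12
= -36

-36


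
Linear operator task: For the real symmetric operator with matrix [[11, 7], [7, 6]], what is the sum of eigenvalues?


For a self-adjoint (symmetric) matrix, the eigenvalues are real.
The sum of eigenvalues equals the trace of the matrix.
trace = 11 + 6 = 17

17


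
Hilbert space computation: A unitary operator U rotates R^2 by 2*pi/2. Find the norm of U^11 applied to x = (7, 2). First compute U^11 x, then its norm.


U is a rotation by theta = 2*pi/2
U^11 = rotation by 11*theta = 22*pi/2 = 2*pi/2 (mod 2*pi)
cos(2*pi/2) = -1.0000, sin(2*pi/2) = 0.0000
U^11 x = (-1.0000 * 7 - 0.0000 * 2, 0.0000 * 7 + -1.0000 * 2)
= (-7.0000, -2.0000)
||U^11 x|| = sqrt((-7.0000)^2 + (-2.0000)^2) = sqrt(53.0000) = 7.2801

7.2801


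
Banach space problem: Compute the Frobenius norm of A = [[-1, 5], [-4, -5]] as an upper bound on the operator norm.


||A||_F^2 = sum a_ij^2
= (-1)^2 + 5^2 + (-4)^2 + (-5)^2
= 1 + 25 + 16 + 25 = 67
||A||_F = sqrt(67) = 8.1854

8.1854


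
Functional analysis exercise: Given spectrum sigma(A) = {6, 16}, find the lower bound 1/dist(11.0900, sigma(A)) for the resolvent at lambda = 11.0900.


dist(11.0900, {6, 16}) = min(|11.0900 - 6|, |11.0900 - 16|)
= min(5.0900, 4.9100) = 4.9100
Resolvent bound = 1/4.9100 = 0.2037

0.2037


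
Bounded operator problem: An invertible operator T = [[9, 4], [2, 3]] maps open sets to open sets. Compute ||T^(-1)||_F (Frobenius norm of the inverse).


det(T) = 9*3 - 4*2 = 19
T^(-1) = (1/19) * [[3, -4], [-2, 9]] = [[0.1579, -0.2105], [-0.1053, 0.4737]]
||T^(-1)||_F^2 = 0.1579^2 + (-0.2105)^2 + (-0.1053)^2 + 0.4737^2 = 0.3047
||T^(-1)||_F = sqrt(0.3047) = 0.5520

0.5520


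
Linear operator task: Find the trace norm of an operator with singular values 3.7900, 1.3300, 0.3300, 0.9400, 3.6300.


The nuclear norm is the sum of all singular values.
||T||_1 = 3.7900 + 1.3300 + 0.3300 + 0.9400 + 3.6300
= 10.0200

10.0200


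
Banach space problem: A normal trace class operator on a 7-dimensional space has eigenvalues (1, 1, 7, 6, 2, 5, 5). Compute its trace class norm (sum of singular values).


For a normal operator, singular values equal |eigenvalues|.
Trace norm = sum |lambda_i| = 1 + 1 + 7 + 6 + 2 + 5 + 5
= 27

27


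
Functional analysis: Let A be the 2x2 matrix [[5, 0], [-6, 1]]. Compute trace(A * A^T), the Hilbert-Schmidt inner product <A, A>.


trace(A * A^T) = sum of squares of all entries
= 5^2 + 0^2 + (-6)^2 + 1^2
= 25 + 0 + 36 + 1
= 62

62


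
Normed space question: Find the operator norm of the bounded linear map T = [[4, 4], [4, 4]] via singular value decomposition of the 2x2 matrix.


A^T A = [[32, 32], [32, 32]]
trace(A^T A) = 64, det(A^T A) = 0
discriminant = 64^2 - 4*0 = 4096
Largest eigenvalue of A^T A = (trace + sqrt(disc))/2 = 64.0000
||T|| = sqrt(64.0000) = 8.0000

8.0000


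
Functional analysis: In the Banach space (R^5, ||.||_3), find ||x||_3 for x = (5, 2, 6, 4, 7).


The l^3 norm = (sum |x_i|^3)^(1/3)
Sum of 3th powers = 125 + 8 + 216 + 64 + 343 = 756
||x||_3 = (756)^(1/3) = 9.1098

9.1098


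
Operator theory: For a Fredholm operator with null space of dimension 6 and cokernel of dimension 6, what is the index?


The Fredholm index is defined as ind(T) = dim(ker T) - dim(coker T)
= 6 - 6
= 0

0


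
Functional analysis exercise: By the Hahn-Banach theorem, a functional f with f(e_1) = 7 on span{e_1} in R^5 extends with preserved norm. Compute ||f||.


The norm of f is given by ||f|| = sup_{||x||=1} |f(x)|.
On span{e_1}, ||e_1|| = 1, so ||f|| = |f(e_1)| / ||e_1||
= |7| / 1 = 7.0000

7.0000


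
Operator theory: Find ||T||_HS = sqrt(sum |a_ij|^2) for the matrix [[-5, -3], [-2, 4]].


The Hilbert-Schmidt norm is sqrt(sum of squares of all entries).
Sum of squares = (-5)^2 + (-3)^2 + (-2)^2 + 4^2
= 25 + 9 + 4 + 16 = 54
||T||_HS = sqrt(54) = 7.3485

7.3485


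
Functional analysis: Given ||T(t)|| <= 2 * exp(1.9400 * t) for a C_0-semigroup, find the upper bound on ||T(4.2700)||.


||T(4.2700)|| <= 2 * exp(1.9400 * 4.2700)
= 2 * exp(8.2838)
= 2 * 3959.2108
= 7918.4217

7918.4217


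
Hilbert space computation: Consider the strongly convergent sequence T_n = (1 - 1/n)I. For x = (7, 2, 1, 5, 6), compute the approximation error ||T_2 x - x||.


T_2 x - x = (1 - 1/2)x - x = -x/2
||x|| = sqrt(115) = 10.7238
||T_2 x - x|| = ||x||/2 = 10.7238/2 = 5.3619

5.3619


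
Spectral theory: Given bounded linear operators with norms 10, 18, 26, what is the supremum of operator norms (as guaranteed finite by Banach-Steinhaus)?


By the Uniform Boundedness Principle, the supremum of norms is finite.
sup_k ||T_k|| = max(10, 18, 26) = 26

26


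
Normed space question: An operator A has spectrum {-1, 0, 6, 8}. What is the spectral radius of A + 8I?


Spectrum of A + 8I = {7, 8, 14, 16}
Spectral radius = max |lambda| over the shifted spectrum
= max(7, 8, 14, 16) = 16

16


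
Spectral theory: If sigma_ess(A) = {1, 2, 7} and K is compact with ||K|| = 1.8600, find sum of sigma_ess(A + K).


By Weyl's theorem, the essential spectrum is invariant under compact perturbations.
sigma_ess(A + K) = sigma_ess(A) = {1, 2, 7}
Sum = 1 + 2 + 7 = 10

10


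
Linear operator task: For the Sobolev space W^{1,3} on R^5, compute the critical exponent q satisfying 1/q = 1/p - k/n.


Using the Sobolev embedding formula: 1/q = 1/p - k/n
1/q = 1/3 - 1/5 = 2/15
q = 1/(2/15) = 15/2 = 7.5000

7.5000


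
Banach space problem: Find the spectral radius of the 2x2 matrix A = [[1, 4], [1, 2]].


For a 2x2 matrix, eigenvalues satisfy lambda^2 - (trace)*lambda + det = 0
trace = 1 + 2 = 3
det = 1*2 - 4*1 = -2
discriminant = 3^2 - 4*(-2) = 17
spectral radius = max |eigenvalue| = 3.5616

3.5616


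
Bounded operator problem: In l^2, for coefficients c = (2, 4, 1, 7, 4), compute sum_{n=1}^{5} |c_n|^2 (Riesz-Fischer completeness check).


sum |c_n|^2 = 2^2 + 4^2 + 1^2 + 7^2 + 4^2
= 4 + 16 + 1 + 49 + 16
= 86

86


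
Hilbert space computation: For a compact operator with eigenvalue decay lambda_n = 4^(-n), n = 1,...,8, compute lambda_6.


The eigenvalue formula gives lambda_6 = 1/4^6
= 1/4096
= 2.4414e-04

2.4414e-04


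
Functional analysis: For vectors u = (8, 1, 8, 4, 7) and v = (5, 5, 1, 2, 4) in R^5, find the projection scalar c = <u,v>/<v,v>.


Computing <u,v> = 8*5 + 1*5 + 8*1 + 4*2 + 7*4 = 89
Computing <v,v> = 5^2 + 5^2 + 1^2 + 2^2 + 4^2 = 71
Projection coefficient = 89/71 = 1.2535

1.2535


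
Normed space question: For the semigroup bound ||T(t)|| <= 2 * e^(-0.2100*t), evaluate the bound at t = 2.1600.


||T(2.1600)|| <= 2 * exp(-0.2100 * 2.1600)
= 2 * exp(-0.4536)
= 2 * 0.6353
= 1.2707

1.2707


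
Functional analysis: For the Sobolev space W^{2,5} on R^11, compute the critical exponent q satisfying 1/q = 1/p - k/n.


Using the Sobolev embedding formula: 1/q = 1/p - k/n
1/q = 1/5 - 2/11 = 1/55
q = 1/(1/55) = 55

55.0000


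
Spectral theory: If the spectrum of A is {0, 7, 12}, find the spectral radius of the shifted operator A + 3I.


Spectrum of A + 3I = {3, 10, 15}
Spectral radius = max |lambda| over the shifted spectrum
= max(3, 10, 15) = 15

15


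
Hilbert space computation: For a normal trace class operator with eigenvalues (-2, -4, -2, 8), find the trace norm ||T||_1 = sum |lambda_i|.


For a normal operator, singular values equal |eigenvalues|.
Trace norm = sum |lambda_i| = 2 + 4 + 2 + 8
= 16

16


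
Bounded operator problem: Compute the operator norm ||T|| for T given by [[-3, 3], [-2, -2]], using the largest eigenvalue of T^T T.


A^T A = [[13, -5], [-5, 13]]
trace(A^T A) = 26, det(A^T A) = 144
discriminant = 26^2 - 4*144 = 100
Largest eigenvalue of A^T A = (trace + sqrt(disc))/2 = 18.0000
||T|| = sqrt(18.0000) = 4.2426

4.2426


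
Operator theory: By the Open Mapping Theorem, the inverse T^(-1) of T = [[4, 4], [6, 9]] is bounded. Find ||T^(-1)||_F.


det(T) = 4*9 - 4*6 = 12
T^(-1) = (1/12) * [[9, -4], [-6, 4]] = [[0.7500, -0.3333], [-0.5000, 0.3333]]
||T^(-1)||_F^2 = 0.7500^2 + (-0.3333)^2 + (-0.5000)^2 + 0.3333^2 = 1.0347
||T^(-1)||_F = sqrt(1.0347) = 1.0172

1.0172


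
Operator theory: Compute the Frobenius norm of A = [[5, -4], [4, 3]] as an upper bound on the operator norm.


||A||_F^2 = sum a_ij^2
= 5^2 + (-4)^2 + 4^2 + 3^2
= 25 + 16 + 16 + 9 = 66
||A||_F = sqrt(66) = 8.1240

8.1240


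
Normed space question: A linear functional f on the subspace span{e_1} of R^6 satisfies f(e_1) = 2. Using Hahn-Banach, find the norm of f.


The norm of f is given by ||f|| = sup_{||x||=1} |f(x)|.
On span{e_1}, ||e_1|| = 1, so ||f|| = |f(e_1)| / ||e_1||
= |2| / 1 = 2.0000

2.0000


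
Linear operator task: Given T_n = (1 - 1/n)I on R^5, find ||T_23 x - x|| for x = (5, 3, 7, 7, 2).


T_23 x - x = (1 - 1/23)x - x = -x/23
||x|| = sqrt(136) = 11.6619
||T_23 x - x|| = ||x||/23 = 11.6619/23 = 0.5070

0.5070


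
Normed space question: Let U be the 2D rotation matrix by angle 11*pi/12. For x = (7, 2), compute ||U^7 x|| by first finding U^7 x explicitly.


U is a rotation by theta = 11*pi/12
U^7 = rotation by 7*theta = 77*pi/12 = 5*pi/12 (mod 2*pi)
cos(5*pi/12) = 0.2588, sin(5*pi/12) = 0.9659
U^7 x = (0.2588 * 7 - 0.9659 * 2, 0.9659 * 7 + 0.2588 * 2)
= (-0.1201, 7.2791)
||U^7 x|| = sqrt((-0.1201)^2 + 7.2791^2) = sqrt(53.0000) = 7.2801

7.2801


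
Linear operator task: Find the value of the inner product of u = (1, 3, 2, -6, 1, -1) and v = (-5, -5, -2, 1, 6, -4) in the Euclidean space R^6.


Computing the standard inner product <u, v> = sum u_i * v_i
= 1*-5 + 3*-5 + 2*-2 + -6*1 + 1*6 + -1*-4
= -5 + -15 + -4 + -6 + 6 + 4
= -20

-20


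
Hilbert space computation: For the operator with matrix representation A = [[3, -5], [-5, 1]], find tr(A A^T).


trace(A * A^T) = sum of squares of all entries
= 3^2 + (-5)^2 + (-5)^2 + 1^2
= 9 + 25 + 25 + 1
= 60

60


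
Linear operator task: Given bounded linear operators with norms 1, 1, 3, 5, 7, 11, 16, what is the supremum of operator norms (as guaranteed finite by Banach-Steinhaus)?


By the Uniform Boundedness Principle, the supremum of norms is finite.
sup_k ||T_k|| = max(1, 1, 3, 5, 7, 11, 16) = 16

16


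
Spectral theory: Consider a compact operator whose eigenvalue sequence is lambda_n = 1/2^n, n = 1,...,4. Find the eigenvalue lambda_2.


The eigenvalue formula gives lambda_2 = 1/2^2
= 1/4
= 0.2500

0.2500


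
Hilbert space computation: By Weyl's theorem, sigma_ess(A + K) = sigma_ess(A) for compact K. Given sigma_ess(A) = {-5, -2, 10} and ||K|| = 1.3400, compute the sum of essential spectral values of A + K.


By Weyl's theorem, the essential spectrum is invariant under compact perturbations.
sigma_ess(A + K) = sigma_ess(A) = {-5, -2, 10}
Sum = -5 + -2 + 10 = 3

3


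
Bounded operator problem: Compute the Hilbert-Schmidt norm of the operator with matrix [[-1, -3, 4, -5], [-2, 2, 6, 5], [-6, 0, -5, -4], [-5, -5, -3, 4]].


The Hilbert-Schmidt norm is sqrt(sum of squares of all entries).
Sum of squares = (-1)^2 + (-3)^2 + 4^2 + (-5)^2 + (-2)^2 + 2^2 + 6^2 + 5^2 + (-6)^2 + 0^2 + (-5)^2 + (-4)^2 + (-5)^2 + (-5)^2 + (-3)^2 + 4^2
= 1 + 9 + 16 + 25 + 4 + 4 + 36 + 25 + 36 + 0 + 25 + 16 + 25 + 25 + 9 + 16 = 272
||T||_HS = sqrt(272) = 16.4924

16.4924
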